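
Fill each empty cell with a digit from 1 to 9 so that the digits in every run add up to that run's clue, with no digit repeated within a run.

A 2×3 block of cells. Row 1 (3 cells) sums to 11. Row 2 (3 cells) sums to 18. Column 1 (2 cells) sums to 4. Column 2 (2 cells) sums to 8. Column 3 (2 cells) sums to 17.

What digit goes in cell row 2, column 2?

6

4 in 2 cells must be {1,3}; 17 in 2 cells must be {8,9}.
The 11 across and the 17 down share only 8, so (1,3) = 8.
(2,3) = 17 − 8 = 9 completes the 17 down.
Given what's placed, (1,1) must be 1 to fit the 11 across and 4 down.
(1,2) = 11 − 9 = 2 completes the 11 across.
(2,1) = 4 − 1 = 3 completes the 4 down.
(2,2) = 18 − 12 = 6 completes the 18 across.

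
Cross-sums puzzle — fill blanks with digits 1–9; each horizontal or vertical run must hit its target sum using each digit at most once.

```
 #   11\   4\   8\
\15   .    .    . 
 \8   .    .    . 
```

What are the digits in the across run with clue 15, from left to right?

4 in 2 cells must be {1,3}.
Nothing is forced directly, so branch on R1C2, whose candidates are 1 or 3. If R1C2 = 1: that forces R2C2 = 3, R2C3 = 1, after which R1C3 would have to be in {5,6,8,9} for the 15 across but in {7} for the 8 down — contradiction. So R1C2 = 3.
R2C2 = 4 − 3 = 1 completes the 4 down.
Nothing is forced directly, so branch on R1C3, whose candidates are 5 or 7. If R1C3 = 7: that forces R1C1 = 5, after which R2C1 would have to be in {2,3,4,5} for the 8 across but in {6} for the 11 down — contradiction. So R1C3 = 5.
R1C1 = 15 − 8 = 7 completes the 15 across.
R2C1 = 11 − 7 = 4 completes the 11 down.
R2C3 = 8 − 5 = 3 completes the 8 across.

7 3 5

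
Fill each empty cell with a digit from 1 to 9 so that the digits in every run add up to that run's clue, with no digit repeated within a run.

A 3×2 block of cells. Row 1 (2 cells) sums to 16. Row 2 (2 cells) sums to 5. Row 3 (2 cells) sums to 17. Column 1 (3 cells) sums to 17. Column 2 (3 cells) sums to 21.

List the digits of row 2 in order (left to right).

1, 4

16 in 2 cells must be {7,9}; 17 in 2 cells must be {8,9}.
The 5 across and the 21 down share only 4, so (2,2) = 4.
Given what's placed, (1,2) must be 9 to fit the 16 across and 21 down.
(2,1) = 5 − 4 = 1 completes the 5 across.
(3,1) = 9: the only remaining digit allowed by both the 17 across and the 17 down.
(3,2) = 17 − 9 = 8 completes the 17 across.
(1,1) = 16 − 9 = 7 completes the 16 across.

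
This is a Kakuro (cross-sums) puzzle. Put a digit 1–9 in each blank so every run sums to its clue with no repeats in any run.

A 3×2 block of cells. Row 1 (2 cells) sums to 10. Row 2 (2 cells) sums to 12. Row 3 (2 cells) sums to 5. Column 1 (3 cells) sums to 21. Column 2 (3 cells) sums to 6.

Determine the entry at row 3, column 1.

4

6 in 3 cells must be {1,2,3}.
The 12 across and the 6 down share only 3, so (2,2) = 3.
The 5 across and the 21 down share only 4, so (3,1) = 4.
(3,2) = 5 − 4 = 1 completes the 5 across.
(1,2) = 6 − 4 = 2 completes the 6 down.
(2,1) = 12 − 3 = 9 completes the 12 across.
(1,1) = 10 − 2 = 8 completes the 10 across.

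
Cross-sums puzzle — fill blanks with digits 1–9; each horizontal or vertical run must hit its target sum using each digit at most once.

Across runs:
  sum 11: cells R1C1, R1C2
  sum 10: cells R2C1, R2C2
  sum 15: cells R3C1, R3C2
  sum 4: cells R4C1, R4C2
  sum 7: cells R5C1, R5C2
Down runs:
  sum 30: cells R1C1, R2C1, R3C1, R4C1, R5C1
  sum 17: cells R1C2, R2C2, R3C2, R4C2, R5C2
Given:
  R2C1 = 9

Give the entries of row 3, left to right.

8 7

4 in 2 cells must be {1,3}.
R2C2 = 10 − 9 = 1 completes the 10 across.
R4C2 = 3: the only remaining digit allowed by both the 4 across and the 17 down.
R4C1 = 4 − 3 = 1 completes the 4 across.
Given what's placed, R5C1 must be 5 to fit the 7 across and 30 down.
R5C2 = 7 − 5 = 2 completes the 7 across.
Nothing is forced directly, so branch on R1C1, whose candidates are 7 or 8. If R1C1 = 8: then R1C2 would have to be in {3} for the 11 across but in {4,5,6,7} for the 17 down — contradiction. So R1C1 = 7.
R1C2 = 11 − 7 = 4 completes the 11 across.
R3C1 = 30 − 22 = 8 completes the 30 down.
R3C2 = 15 − 8 = 7 completes the 15 across.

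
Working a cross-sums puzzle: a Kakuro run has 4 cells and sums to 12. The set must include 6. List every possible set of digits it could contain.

4 distinct digits from 1–9 sum between 10 and 30.
Keeping only sets containing 6.
Only one set works: {1,2,3,6}.

{1,2,3,6}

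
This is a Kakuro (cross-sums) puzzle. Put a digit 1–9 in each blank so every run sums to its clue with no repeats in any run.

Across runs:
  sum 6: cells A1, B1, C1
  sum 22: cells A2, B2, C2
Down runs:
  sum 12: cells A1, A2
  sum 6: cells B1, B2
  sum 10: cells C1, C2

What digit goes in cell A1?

3

6 in 3 cells must be {1,2,3}.
The 6 across and the 12 down share only 3, so A1 = 3.
A2 = 12 − 3 = 9 completes the 12 down.
Given what's placed, B2 must be 5 to fit the 22 across and 6 down.
C2 = 22 − 14 = 8 completes the 22 across.
B1 = 6 − 5 = 1 completes the 6 down.
C1 = 6 − 4 = 2 completes the 6 across.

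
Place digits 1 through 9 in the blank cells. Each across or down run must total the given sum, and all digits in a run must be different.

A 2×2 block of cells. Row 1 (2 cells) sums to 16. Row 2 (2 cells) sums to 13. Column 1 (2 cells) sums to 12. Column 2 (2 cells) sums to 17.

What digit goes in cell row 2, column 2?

16 in 2 cells must be {7,9}; 17 in 2 cells must be {8,9}.
The 16 across and the 17 down share only 9, so (1,2) = 9.
(2,2) = 17 − 9 = 8 completes the 17 down.
(1,1) = 16 − 9 = 7 completes the 16 across.
(2,1) = 13 − 8 = 5 completes the 13 across.

8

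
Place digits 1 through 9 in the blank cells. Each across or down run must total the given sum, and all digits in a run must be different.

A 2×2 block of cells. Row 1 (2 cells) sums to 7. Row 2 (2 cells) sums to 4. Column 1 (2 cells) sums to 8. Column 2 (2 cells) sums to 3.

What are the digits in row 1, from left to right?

5 2

4 in 2 cells must be {1,3}; 3 in 2 cells must be {1,2}.
The 4 across and the 3 down share only 1, so (2,2) = 1.
(1,2) = 3 − 1 = 2 completes the 3 down.
(2,1) = 4 − 1 = 3 completes the 4 across.
(1,1) = 7 − 2 = 5 completes the 7 across.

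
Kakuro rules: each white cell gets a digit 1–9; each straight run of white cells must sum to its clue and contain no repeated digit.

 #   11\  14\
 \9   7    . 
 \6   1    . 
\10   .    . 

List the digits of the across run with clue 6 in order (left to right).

1 5

R1C2 = 9 − 7 = 2 completes the 9 across.
R2C2 = 6 − 1 = 5 completes the 6 across.
R3C1 = 11 − 8 = 3 completes the 11 down.
R3C2 = 10 − 3 = 7 completes the 10 across.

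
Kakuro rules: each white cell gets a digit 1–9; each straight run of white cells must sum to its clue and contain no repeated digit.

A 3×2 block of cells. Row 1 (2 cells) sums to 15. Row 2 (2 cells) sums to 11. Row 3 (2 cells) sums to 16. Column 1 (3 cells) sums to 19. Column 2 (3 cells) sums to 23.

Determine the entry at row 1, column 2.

6

16 in 2 cells must be {7,9}; 23 in 3 cells must be {6,8,9}.
The 16 across and the 23 down share only 9, so (3,2) = 9.
(3,1) = 16 − 9 = 7 completes the 16 across.
Nothing is forced directly, so branch on (1,1), whose candidates are 8 or 9. If (1,1) = 8: then (1,2) would have to be in {7} for the 15 across but in {6,8} for the 23 down — contradiction. So (1,1) = 9.
(1,2) = 15 − 9 = 6 completes the 15 across.
(2,1) = 19 − 16 = 3 completes the 19 down.
(2,2) = 11 − 3 = 8 completes the 11 across.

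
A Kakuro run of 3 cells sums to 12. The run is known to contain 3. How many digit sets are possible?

3

3 distinct digits from 1–9 sum between 6 and 24.
Keeping only sets containing 3.
Enumerating: {1,3,8}, {2,3,7}, {3,4,5}.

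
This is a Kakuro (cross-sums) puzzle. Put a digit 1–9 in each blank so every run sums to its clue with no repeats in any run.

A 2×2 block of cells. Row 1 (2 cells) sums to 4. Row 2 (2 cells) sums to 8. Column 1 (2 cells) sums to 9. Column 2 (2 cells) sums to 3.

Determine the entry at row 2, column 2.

2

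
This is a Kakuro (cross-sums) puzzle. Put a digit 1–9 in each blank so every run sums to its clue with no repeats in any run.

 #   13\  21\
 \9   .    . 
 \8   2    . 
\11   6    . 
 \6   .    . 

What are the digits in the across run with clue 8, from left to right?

R2C2 = 8 − 2 = 6 completes the 8 across.
R3C2 = 11 − 6 = 5 completes the 11 across.
Nothing is forced directly, so branch on R1C1, whose candidates are 1 or 4. If R1C1 = 4: then R1C2 would have to be in {5} for the 9 across but in {1,2,3,7,8,9} for the 21 down — contradiction. So R1C1 = 1.
R1C2 = 9 − 1 = 8 completes the 9 across.
R4C1 = 13 − 9 = 4 completes the 13 down.
R4C2 = 6 − 4 = 2 completes the 6 across.

2, 6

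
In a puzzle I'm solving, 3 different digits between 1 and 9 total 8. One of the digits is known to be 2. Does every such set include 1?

The only way to make 8 from 3 distinct digits under that restriction is {1,2,5}, which contains 1.

Yes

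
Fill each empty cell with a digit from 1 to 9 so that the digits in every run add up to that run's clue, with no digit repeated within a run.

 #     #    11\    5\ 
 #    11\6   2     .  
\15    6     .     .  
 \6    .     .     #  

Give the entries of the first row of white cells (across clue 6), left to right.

2 4

R1C3 = 6 − 2 = 4 completes the 6 across.
R2C3 = 5 − 4 = 1 completes the 5 down.
R3C1 = 11 − 6 = 5 completes the 11 down.
R3C2 = 6 − 5 = 1 completes the 6 across.
R2C2 = 15 − 7 = 8 completes the 15 across.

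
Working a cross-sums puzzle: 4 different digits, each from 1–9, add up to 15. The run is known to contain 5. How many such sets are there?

4 distinct digits from 1–9 sum between 10 and 30.
Keeping only sets containing 5.
Enumerating: {1,2,5,7}, {1,3,5,6}.

2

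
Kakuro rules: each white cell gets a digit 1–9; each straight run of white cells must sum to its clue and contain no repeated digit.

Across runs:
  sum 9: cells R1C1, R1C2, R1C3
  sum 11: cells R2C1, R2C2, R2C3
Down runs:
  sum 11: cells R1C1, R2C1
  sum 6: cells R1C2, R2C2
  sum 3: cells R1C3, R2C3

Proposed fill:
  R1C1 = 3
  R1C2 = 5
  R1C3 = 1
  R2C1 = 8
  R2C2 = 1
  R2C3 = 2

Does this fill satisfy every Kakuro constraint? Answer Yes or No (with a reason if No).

Yes

Across: 3+5+1=9; 8+1+2=11. Down: 3+8=11; 5+1=6; 1+2=3. No digit repeats within any run.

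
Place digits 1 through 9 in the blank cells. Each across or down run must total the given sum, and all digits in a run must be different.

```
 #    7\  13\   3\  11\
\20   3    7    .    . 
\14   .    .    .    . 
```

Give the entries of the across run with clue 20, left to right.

3 7 2 8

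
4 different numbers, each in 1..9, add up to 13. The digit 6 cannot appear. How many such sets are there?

4 distinct digits from 1–9 sum between 10 and 30.
Dropping sets that contain 6.
Enumerating: {1,2,3,7}, {1,3,4,5}.

2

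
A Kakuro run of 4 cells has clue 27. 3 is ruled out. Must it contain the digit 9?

Yes

Every partition of 27 into 4 distinct digits under that restriction includes 9: {4,6,8,9}, {5,6,7,9}.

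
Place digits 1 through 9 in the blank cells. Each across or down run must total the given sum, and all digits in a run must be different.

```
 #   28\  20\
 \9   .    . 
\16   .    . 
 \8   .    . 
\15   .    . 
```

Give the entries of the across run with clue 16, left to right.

16 in 2 cells must be {7,9}.
Nothing is forced directly, so branch on R2C1, whose candidates are 7 or 9. If R2C1 = 7: that forces R2C2 = 9, after which R3C1 would have to be in {1,2,3,5,6,7} for the 8 across but in {4,8,9} for the 28 down — contradiction. So R2C1 = 9.
R2C2 = 16 − 9 = 7 completes the 16 across.

9 7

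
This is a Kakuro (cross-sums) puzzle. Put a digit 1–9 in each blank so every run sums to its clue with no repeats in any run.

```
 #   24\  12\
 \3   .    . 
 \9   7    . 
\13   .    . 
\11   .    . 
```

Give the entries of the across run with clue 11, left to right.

3 in 2 cells must be {1,2}.
R1C1 = 2: the only remaining digit allowed by both the 3 across and the 24 down.
R1C2 = 3 − 2 = 1 completes the 3 across.
R2C2 = 9 − 7 = 2 completes the 9 across.
No cell is forced outright now. R3C1 can only be 6 or 9 (the digits allowed by both its 13 across and its 24 down). If R3C1 = 6: then R3C2 would have to be in {7} for the 13 across but in {3,4,5,6} for the 12 down — contradiction. So R3C1 = 9.
R3C2 = 13 − 9 = 4 completes the 13 across.
R4C1 = 24 − 18 = 6 completes the 24 down.
R4C2 = 11 − 6 = 5 completes the 11 across.

6 5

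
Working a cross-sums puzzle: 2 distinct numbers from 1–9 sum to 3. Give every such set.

2 distinct digits from 1–9 sum between 3 and 17.
Only one set works: {1,2}.

{1,2}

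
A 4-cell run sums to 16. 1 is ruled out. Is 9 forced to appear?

No

Counterexample: {2,3,4,7} sums to 16 under that restriction without using 9.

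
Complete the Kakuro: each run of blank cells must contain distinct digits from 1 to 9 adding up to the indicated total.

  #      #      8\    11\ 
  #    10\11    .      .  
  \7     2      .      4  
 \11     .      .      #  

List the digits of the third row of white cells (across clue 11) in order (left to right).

7 in 3 cells must be {1,2,4}.
R1C3 = 11 − 4 = 7 completes the 11 down.
R2C2 = 7 − 6 = 1 completes the 7 across.
R3C1 = 10 − 2 = 8 completes the 10 down.
R3C2 = 11 − 8 = 3 completes the 11 across.
R1C2 = 11 − 7 = 4 completes the 11 across.

8 3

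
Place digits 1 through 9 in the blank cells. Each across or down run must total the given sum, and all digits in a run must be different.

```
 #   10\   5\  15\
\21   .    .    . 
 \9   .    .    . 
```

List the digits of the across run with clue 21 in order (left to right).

8 4 9

The 21 across and the 5 down share only 4, so R1C2 = 4.
R2C2 = 5 − 4 = 1 completes the 5 down.
Given what's placed, R2C3 must be 6 to fit the 9 across and 15 down.
R1C3 = 15 − 6 = 9 completes the 15 down.
R2C1 = 9 − 7 = 2 completes the 9 across.
R1C1 = 21 − 13 = 8 completes the 21 across.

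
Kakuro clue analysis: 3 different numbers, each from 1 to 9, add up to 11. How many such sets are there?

3 distinct digits from 1–9 sum between 6 and 24.
Enumerating: {1,2,8}, {1,3,7}, {1,4,6}, {2,3,6}, {2,4,5}.

5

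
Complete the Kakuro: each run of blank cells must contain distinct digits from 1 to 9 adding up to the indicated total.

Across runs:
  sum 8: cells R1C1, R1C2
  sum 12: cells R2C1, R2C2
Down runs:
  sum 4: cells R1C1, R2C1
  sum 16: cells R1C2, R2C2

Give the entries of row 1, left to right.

1 7

4 in 2 cells must be {1,3}; 16 in 2 cells must be {7,9}.
The 8 across and the 16 down share only 7, so R1C2 = 7.
The 12 across and the 4 down share only 3, so R2C1 = 3.
R2C2 = 12 − 3 = 9 completes the 12 across.
R1C1 = 8 − 7 = 1 completes the 8 across.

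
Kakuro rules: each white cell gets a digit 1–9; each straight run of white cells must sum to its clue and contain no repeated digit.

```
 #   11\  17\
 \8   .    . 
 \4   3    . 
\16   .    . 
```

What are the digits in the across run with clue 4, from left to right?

4 in 2 cells must be {1,3}; 16 in 2 cells must be {7,9}.
R2C2 = 4 − 3 = 1 completes the 4 across.
Given what's placed, R3C1 must be 7 to fit the 16 across and 11 down.
R3C2 = 16 − 7 = 9 completes the 16 across.
R1C1 = 11 − 10 = 1 completes the 11 down.
R1C2 = 8 − 1 = 7 completes the 8 across.

3 1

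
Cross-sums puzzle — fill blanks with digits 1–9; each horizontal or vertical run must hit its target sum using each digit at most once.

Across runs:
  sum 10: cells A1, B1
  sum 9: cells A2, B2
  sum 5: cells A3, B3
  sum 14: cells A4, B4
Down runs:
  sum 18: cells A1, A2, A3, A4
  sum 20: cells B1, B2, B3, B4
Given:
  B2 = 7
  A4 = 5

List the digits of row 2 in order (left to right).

2 7

A2 = 9 − 7 = 2 completes the 9 across.
B4 = 14 − 5 = 9 completes the 14 across.
No cell is forced outright now. B1 can only be 1 or 3 (the digits allowed by both its 10 across and its 20 down). If B1 = 1: then A1 would have to be in {9} for the 10 across but in {3,4,7,8} for the 18 down — contradiction. So B1 = 3.
A1 = 10 − 3 = 7 completes the 10 across.
A3 = 18 − 14 = 4 completes the 18 down.
B3 = 5 − 4 = 1 completes the 5 across.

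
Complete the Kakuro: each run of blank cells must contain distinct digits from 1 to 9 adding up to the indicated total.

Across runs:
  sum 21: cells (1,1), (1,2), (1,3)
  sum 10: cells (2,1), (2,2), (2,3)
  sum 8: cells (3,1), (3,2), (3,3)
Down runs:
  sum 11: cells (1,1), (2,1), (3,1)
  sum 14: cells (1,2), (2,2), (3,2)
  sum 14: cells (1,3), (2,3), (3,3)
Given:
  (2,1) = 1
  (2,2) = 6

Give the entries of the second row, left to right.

(2,3) = 10 − 7 = 3 completes the 10 across.
Nothing is forced directly, so branch on (1,2), whose candidates are 5 or 7. If (1,2) = 5: that forces (1,1) = 7, (1,3) = 9, (3,1) = 3, after which (3,2) would have to be in {1,4} for the 8 across but in {3} for the 14 down — contradiction. So (1,2) = 7.
(3,2) = 14 − 13 = 1 completes the 14 down.
Nothing is forced directly, so branch on (1,1), whose candidates are 6 or 8. If (1,1) = 6: then (1,3) would have to be in {8} for the 21 across but in {2,4,5,6,7,9} for the 14 down — contradiction. So (1,1) = 8.
(1,3) = 21 − 15 = 6 completes the 21 across.
(3,1) = 11 − 9 = 2 completes the 11 down.
(3,3) = 8 − 3 = 5 completes the 8 across.

1 6 3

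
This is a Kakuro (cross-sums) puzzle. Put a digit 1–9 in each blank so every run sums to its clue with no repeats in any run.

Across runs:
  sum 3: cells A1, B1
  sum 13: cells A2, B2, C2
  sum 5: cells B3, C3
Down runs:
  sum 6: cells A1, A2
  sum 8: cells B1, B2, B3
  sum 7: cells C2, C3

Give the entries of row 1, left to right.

3 in 2 cells must be {1,2}.
Nothing is forced directly, so branch on A1, whose candidates are 1 or 2. If A1 = 1: that forces B1 = 2, A2 = 5, B2 = 1, after which C2 would have to be in {7} for the 13 across but in {1,2,3,4,5,6} for the 7 down — contradiction. So A1 = 2.
B1 = 3 − 2 = 1 completes the 3 across.
A2 = 6 − 2 = 4 completes the 6 down.
No cell is forced outright now. B2 can only be 2 or 3 (the digits allowed by both its 13 across and its 8 down). If B2 = 2: then C2 would have to be in {7} for the 13 across but in {1,2,3,4,5,6} for the 7 down — contradiction. So B2 = 3.
C2 = 13 − 7 = 6 completes the 13 across.
B3 = 8 − 4 = 4 completes the 8 down.
C3 = 5 − 4 = 1 completes the 5 across.

2 1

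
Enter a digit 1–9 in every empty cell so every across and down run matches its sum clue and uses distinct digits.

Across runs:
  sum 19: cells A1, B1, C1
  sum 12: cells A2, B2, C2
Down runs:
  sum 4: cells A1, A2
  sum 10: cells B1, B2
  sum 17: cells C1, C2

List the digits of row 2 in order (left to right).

4 in 2 cells must be {1,3}; 17 in 2 cells must be {8,9}.
The 19 across and the 4 down share only 3, so A1 = 3.
Given what's placed, C1 must be 9 to fit the 19 across and 17 down.
A2 = 4 − 3 = 1 completes the 4 down.
C2 = 17 − 9 = 8 completes the 17 down.
B1 = 19 − 12 = 7 completes the 19 across.
B2 = 12 − 9 = 3 completes the 12 across.

1 3 8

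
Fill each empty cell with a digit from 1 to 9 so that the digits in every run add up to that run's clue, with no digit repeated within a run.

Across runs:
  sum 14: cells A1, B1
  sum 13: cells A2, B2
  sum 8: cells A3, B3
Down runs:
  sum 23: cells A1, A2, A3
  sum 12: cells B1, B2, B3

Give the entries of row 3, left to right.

6 2

23 in 3 cells must be {6,8,9}.
The 8 across and the 23 down share only 6, so A3 = 6.
B3 = 8 − 6 = 2 completes the 8 across.
Nothing is forced directly, so branch on A1, whose candidates are 8 or 9. If A1 = 9: then B1 would have to be in {5} for the 14 across but in {1,3,4,6,7,9} for the 12 down — contradiction. So A1 = 8.
B1 = 14 − 8 = 6 completes the 14 across.
A2 = 23 − 14 = 9 completes the 23 down.
B2 = 13 − 9 = 4 completes the 13 across.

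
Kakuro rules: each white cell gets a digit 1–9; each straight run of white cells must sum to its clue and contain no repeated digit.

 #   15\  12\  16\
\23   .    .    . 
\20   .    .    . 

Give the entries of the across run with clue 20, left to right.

23 in 3 cells must be {6,8,9}; 16 in 2 cells must be {7,9}.
The 23 across and the 16 down share only 9, so R1C3 = 9.
R2C3 = 16 − 9 = 7 completes the 16 down.
Given what's placed, R1C2 must be 8 to fit the 23 across and 12 down.
R2C2 = 12 − 8 = 4 completes the 12 down.
R1C1 = 23 − 17 = 6 completes the 23 across.
R2C1 = 20 − 11 = 9 completes the 20 across.

9 4 7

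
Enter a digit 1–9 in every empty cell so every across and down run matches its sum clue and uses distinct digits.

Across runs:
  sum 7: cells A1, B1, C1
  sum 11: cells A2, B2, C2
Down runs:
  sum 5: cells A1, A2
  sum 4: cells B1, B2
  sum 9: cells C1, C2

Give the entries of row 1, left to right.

7 in 3 cells must be {1,2,4}; 4 in 2 cells must be {1,3}.
The 7 across and the 4 down share only 1, so B1 = 1.
B2 = 4 − 1 = 3 completes the 4 down.
Nothing is forced directly, so branch on A2, whose candidates are 1 or 2. If A2 = 2: then A1 would have to be in {2,4} for the 7 across but in {3} for the 5 down — contradiction. So A2 = 1.
A1 = 5 − 1 = 4 completes the 5 down.
C1 = 7 − 5 = 2 completes the 7 across.
C2 = 11 − 4 = 7 completes the 11 across.

4 1 2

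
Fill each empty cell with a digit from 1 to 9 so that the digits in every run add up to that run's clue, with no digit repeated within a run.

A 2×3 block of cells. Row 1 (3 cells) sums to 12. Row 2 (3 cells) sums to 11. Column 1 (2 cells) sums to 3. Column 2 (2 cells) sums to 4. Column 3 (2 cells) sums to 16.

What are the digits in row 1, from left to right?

2, 1, 9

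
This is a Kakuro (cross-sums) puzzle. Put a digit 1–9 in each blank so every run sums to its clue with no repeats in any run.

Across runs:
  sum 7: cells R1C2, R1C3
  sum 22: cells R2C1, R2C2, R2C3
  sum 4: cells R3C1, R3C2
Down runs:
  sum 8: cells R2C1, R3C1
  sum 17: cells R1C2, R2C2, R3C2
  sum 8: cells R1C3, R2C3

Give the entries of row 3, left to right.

1 3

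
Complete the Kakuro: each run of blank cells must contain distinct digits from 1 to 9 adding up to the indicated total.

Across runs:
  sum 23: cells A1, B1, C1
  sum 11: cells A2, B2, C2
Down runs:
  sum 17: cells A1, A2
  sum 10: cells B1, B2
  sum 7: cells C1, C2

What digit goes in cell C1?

6

23 in 3 cells must be {6,8,9}; 17 in 2 cells must be {8,9}.
The 23 across and the 7 down share only 6, so C1 = 6.
The 11 across and the 17 down share only 8, so A2 = 8.
C2 = 7 − 6 = 1 completes the 7 down.
A1 = 17 − 8 = 9 completes the 17 down.
B1 = 23 − 15 = 8 completes the 23 across.
B2 = 11 − 9 = 2 completes the 11 across.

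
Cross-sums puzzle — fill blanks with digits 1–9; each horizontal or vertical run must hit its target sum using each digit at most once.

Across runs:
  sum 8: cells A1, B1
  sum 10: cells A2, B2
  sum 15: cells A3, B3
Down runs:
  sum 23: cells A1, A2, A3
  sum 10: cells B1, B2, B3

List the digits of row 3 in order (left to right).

8 7

23 in 3 cells must be {6,8,9}.
The 8 across and the 23 down share only 6, so A1 = 6.
B1 = 8 − 6 = 2 completes the 8 across.
Given what's placed, B3 must be 7 to fit the 15 across and 10 down.
B2 = 10 − 9 = 1 completes the 10 down.
A3 = 15 − 7 = 8 completes the 15 across.
A2 = 10 − 1 = 9 completes the 10 across.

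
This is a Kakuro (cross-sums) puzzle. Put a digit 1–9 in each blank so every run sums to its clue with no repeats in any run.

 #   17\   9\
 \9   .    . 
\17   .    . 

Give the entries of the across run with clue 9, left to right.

8 1

17 in 2 cells must be {8,9}.
The 9 across and the 17 down share only 8, so R1C1 = 8.
R1C2 = 9 − 8 = 1 completes the 9 across.
R2C1 = 17 − 8 = 9 completes the 17 down.
R2C2 = 17 − 9 = 8 completes the 17 across.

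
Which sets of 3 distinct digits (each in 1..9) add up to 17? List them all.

3 distinct digits from 1–9 sum between 6 and 24.

{1,7,9}; {2,6,9}; {2,7,8}; {3,5,9}; {3,6,8}; {4,5,8}; {4,6,7}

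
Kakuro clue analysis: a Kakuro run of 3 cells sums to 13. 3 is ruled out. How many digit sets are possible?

3 distinct digits from 1–9 sum between 6 and 24.
Dropping sets that contain 3.
Enumerating: {1,4,8}, {1,5,7}, {2,4,7}, {2,5,6}.

4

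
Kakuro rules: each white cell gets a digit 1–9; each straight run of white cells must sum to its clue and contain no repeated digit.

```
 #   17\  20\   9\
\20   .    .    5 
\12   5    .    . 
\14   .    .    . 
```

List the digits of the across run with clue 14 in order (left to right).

Nothing is forced directly, so branch on R1C1, whose candidates are 8 or 9. If R1C1 = 9: that forces R1C2 = 6, after which R2C2 would have to be in {1,3,4,6} for the 12 across but in {5,9} for the 20 down — contradiction. So R1C1 = 8.
R1C2 = 20 − 13 = 7 completes the 20 across.
Given what's placed, R2C2 must be 4 to fit the 12 across and 20 down.
R2C3 = 12 − 9 = 3 completes the 12 across.
R3C1 = 17 − 13 = 4 completes the 17 down.
R3C2 = 20 − 11 = 9 completes the 20 down.
R3C3 = 14 − 13 = 1 completes the 14 across.

4 9 1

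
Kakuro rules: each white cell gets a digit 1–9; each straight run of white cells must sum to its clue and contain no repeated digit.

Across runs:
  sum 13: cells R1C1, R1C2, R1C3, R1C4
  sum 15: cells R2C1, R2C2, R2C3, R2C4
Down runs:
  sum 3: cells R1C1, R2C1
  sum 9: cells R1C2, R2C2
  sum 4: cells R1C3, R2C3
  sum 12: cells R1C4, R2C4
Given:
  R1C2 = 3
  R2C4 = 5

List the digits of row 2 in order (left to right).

1 6 3 5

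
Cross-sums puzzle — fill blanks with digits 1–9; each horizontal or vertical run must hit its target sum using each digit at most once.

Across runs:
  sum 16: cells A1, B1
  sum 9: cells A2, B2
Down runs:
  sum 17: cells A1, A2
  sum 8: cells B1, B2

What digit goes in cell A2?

8

16 in 2 cells must be {7,9}; 17 in 2 cells must be {8,9}.
The 16 across and the 17 down share only 9, so A1 = 9.
B1 = 16 − 9 = 7 completes the 16 across.
A2 = 17 − 9 = 8 completes the 17 down.
B2 = 9 − 8 = 1 completes the 9 across.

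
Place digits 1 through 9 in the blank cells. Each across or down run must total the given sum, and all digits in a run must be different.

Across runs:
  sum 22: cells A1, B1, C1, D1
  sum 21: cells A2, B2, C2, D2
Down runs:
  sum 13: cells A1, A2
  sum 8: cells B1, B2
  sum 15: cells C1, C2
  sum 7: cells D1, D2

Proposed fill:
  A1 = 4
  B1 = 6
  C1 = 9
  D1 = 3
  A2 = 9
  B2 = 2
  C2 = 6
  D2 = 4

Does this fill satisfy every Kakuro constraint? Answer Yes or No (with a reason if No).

Yes

Across: 4+6+9+3=22; 9+2+6+4=21. Down: 4+9=13; 6+2=8; 9+6=15; 3+4=7. No digit repeats within any run.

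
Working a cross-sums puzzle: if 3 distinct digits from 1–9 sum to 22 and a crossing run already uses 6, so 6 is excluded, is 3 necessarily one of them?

No

The only way to make 22 from 3 distinct digits under that restriction is {5,8,9}, which does not contain 3.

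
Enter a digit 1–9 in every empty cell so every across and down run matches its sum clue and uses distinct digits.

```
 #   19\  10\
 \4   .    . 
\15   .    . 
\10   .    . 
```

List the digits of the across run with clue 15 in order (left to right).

9 6

4 in 2 cells must be {1,3}.
The 4 across and the 19 down share only 3, so R1C1 = 3.
R1C2 = 4 − 3 = 1 completes the 4 across.
Nothing is forced directly, so branch on R2C1, whose candidates are 7 or 9. If R2C1 = 7: then R2C2 would have to be in {8} for the 15 across but in {2,3,4,5,6,7} for the 10 down — contradiction. So R2C1 = 9.
R2C2 = 15 − 9 = 6 completes the 15 across.
R3C1 = 19 − 12 = 7 completes the 19 down.
R3C2 = 10 − 7 = 3 completes the 10 across.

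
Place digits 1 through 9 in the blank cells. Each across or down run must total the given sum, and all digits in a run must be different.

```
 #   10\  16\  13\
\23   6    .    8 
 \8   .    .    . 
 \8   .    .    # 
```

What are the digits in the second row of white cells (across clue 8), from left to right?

1 2 5

23 in 3 cells must be {6,8,9}.
R1C2 = 23 − 14 = 9 completes the 23 across.
R2C3 = 13 − 8 = 5 completes the 13 down.
Given what's placed, R2C1 must be 1 to fit the 8 across and 10 down.
R2C2 = 8 − 6 = 2 completes the 8 across.
R3C1 = 10 − 7 = 3 completes the 10 down.
R3C2 = 8 − 3 = 5 completes the 8 across.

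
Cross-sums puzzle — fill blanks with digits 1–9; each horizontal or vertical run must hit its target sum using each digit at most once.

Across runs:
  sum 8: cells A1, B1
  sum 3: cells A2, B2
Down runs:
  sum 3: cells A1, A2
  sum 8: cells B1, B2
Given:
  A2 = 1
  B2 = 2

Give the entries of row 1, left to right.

3 in 2 cells must be {1,2}.
A1 = 3 − 1 = 2 completes the 3 down.
B1 = 8 − 2 = 6 completes the 8 across.

2, 6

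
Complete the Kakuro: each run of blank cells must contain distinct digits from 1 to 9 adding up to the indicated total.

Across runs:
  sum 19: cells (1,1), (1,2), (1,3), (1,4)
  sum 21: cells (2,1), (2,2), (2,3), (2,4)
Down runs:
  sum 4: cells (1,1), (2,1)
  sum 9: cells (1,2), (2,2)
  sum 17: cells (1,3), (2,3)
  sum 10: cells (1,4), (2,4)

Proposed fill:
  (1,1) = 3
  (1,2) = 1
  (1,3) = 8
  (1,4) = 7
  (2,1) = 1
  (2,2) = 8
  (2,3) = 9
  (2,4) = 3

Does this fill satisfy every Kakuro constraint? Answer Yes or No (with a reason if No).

Yes

Across: 3+1+8+7=19; 1+8+9+3=21. Down: 3+1=4; 1+8=9; 8+9=17; 7+3=10. No digit repeats within any run.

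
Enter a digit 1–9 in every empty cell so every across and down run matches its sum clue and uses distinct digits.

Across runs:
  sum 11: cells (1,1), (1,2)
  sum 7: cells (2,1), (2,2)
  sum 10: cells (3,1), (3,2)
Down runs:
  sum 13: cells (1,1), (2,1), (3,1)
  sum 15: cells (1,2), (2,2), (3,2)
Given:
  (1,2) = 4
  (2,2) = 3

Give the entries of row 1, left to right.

(1,1) = 11 − 4 = 7 completes the 11 across.
(2,1) = 7 − 3 = 4 completes the 7 across.
(3,1) = 13 − 11 = 2 completes the 13 down.
(3,2) = 10 − 2 = 8 completes the 10 across.

7, 4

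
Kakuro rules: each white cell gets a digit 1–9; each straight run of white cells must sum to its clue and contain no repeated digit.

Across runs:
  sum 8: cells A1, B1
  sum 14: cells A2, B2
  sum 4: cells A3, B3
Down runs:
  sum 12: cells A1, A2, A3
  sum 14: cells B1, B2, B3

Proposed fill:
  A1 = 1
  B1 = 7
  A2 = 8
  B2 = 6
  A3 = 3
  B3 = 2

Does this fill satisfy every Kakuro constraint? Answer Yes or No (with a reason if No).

No — the across run A3–B3 sums to 5, not 4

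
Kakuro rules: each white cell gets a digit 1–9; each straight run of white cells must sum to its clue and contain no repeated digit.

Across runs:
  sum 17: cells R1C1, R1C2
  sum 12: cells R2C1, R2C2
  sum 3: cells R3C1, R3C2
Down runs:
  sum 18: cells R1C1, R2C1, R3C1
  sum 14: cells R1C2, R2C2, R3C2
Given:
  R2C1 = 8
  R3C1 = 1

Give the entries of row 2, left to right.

8 4

17 in 2 cells must be {8,9}; 3 in 2 cells must be {1,2}.
R1C1 = 18 − 9 = 9 completes the 18 down.
R1C2 = 17 − 9 = 8 completes the 17 across.
R2C2 = 12 − 8 = 4 completes the 12 across.
R3C2 = 3 − 1 = 2 completes the 3 across.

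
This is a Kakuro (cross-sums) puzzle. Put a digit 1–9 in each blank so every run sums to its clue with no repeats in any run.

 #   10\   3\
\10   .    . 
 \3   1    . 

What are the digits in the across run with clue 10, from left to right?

9 1

3 in 2 cells must be {1,2}.
R1C1 = 10 − 1 = 9 completes the 10 down.
R1C2 = 10 − 9 = 1 completes the 10 across.
R2C2 = 3 − 1 = 2 completes the 3 across.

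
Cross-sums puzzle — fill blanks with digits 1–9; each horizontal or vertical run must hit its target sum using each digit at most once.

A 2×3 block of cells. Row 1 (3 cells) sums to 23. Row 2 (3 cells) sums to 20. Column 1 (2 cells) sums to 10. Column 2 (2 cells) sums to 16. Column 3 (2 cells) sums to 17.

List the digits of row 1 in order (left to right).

6 9 8

23 in 3 cells must be {6,8,9}; 16 in 2 cells must be {7,9}; 17 in 2 cells must be {8,9}.
The 23 across and the 16 down share only 9, so (1,2) = 9.
Given what's placed, (1,3) must be 8 to fit the 23 across and 17 down.
(2,2) = 16 − 9 = 7 completes the 16 down.
(2,3) = 17 − 8 = 9 completes the 17 down.
(1,1) = 23 − 17 = 6 completes the 23 across.
(2,1) = 20 − 16 = 4 completes the 20 across.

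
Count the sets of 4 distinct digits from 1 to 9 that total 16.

4 distinct digits from 1–9 sum between 10 and 30.

8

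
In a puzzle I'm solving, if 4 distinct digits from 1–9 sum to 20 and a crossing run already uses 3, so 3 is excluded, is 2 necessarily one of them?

No

Counterexample: {1,4,6,9} sums to 20 under that restriction without using 2.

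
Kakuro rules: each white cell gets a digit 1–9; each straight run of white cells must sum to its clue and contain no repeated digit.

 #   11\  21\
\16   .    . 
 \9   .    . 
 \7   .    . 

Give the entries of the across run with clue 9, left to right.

1 8

16 in 2 cells must be {7,9}.
The 16 across and the 11 down share only 7, so R1C1 = 7.
R1C2 = 16 − 7 = 9 completes the 16 across.
Nothing is forced directly, so branch on R2C1, whose candidates are 1 or 3. If R2C1 = 3: then R2C2 would have to be in {6} for the 9 across but in {4,5,7,8} for the 21 down — contradiction. So R2C1 = 1.
R2C2 = 9 − 1 = 8 completes the 9 across.
R3C1 = 11 − 8 = 3 completes the 11 down.
R3C2 = 7 − 3 = 4 completes the 7 across.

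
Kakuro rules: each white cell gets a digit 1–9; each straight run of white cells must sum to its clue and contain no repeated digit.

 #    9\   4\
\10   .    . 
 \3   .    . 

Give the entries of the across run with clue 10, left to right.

7 3

3 in 2 cells must be {1,2}; 4 in 2 cells must be {1,3}.
The 3 across and the 4 down share only 1, so R2C2 = 1.
R1C2 = 4 − 1 = 3 completes the 4 down.
R2C1 = 3 − 1 = 2 completes the 3 across.
R1C1 = 10 − 3 = 7 completes the 10 across.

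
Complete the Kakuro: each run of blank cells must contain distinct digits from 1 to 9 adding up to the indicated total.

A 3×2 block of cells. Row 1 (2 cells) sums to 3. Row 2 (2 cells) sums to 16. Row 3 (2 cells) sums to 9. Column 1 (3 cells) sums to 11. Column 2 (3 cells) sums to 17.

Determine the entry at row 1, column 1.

3 in 2 cells must be {1,2}; 16 in 2 cells must be {7,9}.
The 16 across and the 11 down share only 7, so (2,1) = 7.
(2,2) = 16 − 7 = 9 completes the 16 across.
Given what's placed, (1,1) must be 1 to fit the 3 across and 11 down.
(1,2) = 3 − 1 = 2 completes the 3 across.
(3,1) = 11 − 8 = 3 completes the 11 down.
(3,2) = 9 − 3 = 6 completes the 9 across.

1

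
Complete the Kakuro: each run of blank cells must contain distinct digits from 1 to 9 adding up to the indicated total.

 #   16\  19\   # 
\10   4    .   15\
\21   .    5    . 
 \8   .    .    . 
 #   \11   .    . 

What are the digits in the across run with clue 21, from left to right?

7, 5, 9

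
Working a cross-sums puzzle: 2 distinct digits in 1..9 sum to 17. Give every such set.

2 distinct digits from 1–9 sum between 3 and 17.
Only one set works: {8,9}.

{8,9}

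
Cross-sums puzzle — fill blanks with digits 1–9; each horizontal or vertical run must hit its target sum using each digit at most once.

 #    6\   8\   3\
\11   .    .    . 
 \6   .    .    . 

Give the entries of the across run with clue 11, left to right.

4, 5, 2

6 in 3 cells must be {1,2,3}; 3 in 2 cells must be {1,2}.
Nothing is forced directly, so branch on R2C1, whose candidates are 1 or 2. If R2C1 = 1: that forces R1C1 = 5, R1C2 = 2, after which R1C3 would have to be in {4} for the 11 across but in {1,2} for the 3 down — contradiction. So R2C1 = 2.
R1C1 = 6 − 2 = 4 completes the 6 down.
Given what's placed, R2C3 must be 1 to fit the 6 across and 3 down.
R1C3 = 3 − 1 = 2 completes the 3 down.
R2C2 = 6 − 3 = 3 completes the 6 across.
R1C2 = 11 − 6 = 5 completes the 11 across.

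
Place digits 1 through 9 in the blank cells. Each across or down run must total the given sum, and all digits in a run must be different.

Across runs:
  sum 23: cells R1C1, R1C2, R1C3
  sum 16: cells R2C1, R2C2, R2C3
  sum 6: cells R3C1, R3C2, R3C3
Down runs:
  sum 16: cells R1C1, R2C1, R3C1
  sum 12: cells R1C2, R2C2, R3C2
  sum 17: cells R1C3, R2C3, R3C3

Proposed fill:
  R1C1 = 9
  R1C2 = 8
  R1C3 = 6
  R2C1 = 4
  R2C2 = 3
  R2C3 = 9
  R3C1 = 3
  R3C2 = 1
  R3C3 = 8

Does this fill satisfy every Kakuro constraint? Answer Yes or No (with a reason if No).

No — the down run R1C3–R3C3 sums to 23, not 17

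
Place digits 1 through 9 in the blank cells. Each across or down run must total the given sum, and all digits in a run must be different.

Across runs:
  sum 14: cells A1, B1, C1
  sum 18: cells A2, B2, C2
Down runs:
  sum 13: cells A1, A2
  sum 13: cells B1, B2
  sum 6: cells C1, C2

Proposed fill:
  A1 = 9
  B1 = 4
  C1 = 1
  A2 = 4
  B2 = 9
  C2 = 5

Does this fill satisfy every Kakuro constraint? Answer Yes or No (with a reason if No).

Yes

Across: 9+4+1=14; 4+9+5=18. Down: 9+4=13; 4+9=13; 1+5=6. No digit repeats within any run.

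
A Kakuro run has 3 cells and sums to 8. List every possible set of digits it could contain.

{1,2,5}; {1,3,4}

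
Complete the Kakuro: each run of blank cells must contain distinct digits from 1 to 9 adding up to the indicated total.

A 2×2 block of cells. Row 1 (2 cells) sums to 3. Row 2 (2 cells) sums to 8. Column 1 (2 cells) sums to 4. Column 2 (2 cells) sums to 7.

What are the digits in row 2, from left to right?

3 5

3 in 2 cells must be {1,2}; 4 in 2 cells must be {1,3}.
The 3 across and the 4 down share only 1, so (1,1) = 1.
(1,2) = 3 − 1 = 2 completes the 3 across.
(2,1) = 4 − 1 = 3 completes the 4 down.
(2,2) = 8 − 3 = 5 completes the 8 across.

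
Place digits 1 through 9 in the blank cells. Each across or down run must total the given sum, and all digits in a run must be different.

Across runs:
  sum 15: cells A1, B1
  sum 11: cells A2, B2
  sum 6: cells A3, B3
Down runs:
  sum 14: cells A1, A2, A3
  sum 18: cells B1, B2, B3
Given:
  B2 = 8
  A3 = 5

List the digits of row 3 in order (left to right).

5 1

A2 = 11 − 8 = 3 completes the 11 across.
B3 = 6 − 5 = 1 completes the 6 across.
A1 = 14 − 8 = 6 completes the 14 down.
B1 = 15 − 6 = 9 completes the 15 across.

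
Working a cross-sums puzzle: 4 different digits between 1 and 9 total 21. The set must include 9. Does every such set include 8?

No

Counterexample: {1,4,7,9} sums to 21 under that restriction without using 8.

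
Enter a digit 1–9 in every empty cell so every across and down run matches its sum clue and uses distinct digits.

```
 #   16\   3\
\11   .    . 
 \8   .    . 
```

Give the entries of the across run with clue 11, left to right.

16 in 2 cells must be {7,9}; 3 in 2 cells must be {1,2}.
The 11 across and the 3 down share only 2, so R1C2 = 2.
The 8 across and the 16 down share only 7, so R2C1 = 7.
R2C2 = 8 − 7 = 1 completes the 8 across.
R1C1 = 11 − 2 = 9 completes the 11 across.

9, 2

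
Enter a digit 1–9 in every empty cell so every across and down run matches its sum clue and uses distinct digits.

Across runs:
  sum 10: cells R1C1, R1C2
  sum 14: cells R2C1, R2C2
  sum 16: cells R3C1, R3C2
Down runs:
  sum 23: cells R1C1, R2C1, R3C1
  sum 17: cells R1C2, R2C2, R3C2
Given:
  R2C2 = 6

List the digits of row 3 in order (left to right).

16 in 2 cells must be {7,9}; 23 in 3 cells must be {6,8,9}.
R2C1 = 14 − 6 = 8 completes the 14 across.
Given what's placed, R3C1 must be 9 to fit the 16 across and 23 down.
R3C2 = 16 − 9 = 7 completes the 16 across.
R1C1 = 23 − 17 = 6 completes the 23 down.
R1C2 = 10 − 6 = 4 completes the 10 across.

9 7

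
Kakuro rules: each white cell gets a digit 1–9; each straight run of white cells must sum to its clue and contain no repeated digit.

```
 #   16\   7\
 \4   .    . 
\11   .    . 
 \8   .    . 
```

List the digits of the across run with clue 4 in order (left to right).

3 1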